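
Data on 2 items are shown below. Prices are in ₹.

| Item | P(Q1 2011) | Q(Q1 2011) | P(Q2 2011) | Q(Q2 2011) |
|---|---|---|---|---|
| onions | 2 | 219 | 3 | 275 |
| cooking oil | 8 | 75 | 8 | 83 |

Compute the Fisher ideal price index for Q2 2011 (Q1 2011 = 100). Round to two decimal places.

Laspeyres component (base-period weights):
ΣP(Q2 2011)Q(Q1 2011) = 3×219 + 8×75 = 657 + 600 = 1257
ΣP(Q1 2011)Q(Q1 2011) = 2×219 + 8×75 = 438 + 600 = 1038
L = 1257 / 1038 × 100 = 121.0983
Paasche component (current-period weights):
ΣP(Q2 2011)Q(Q2 2011) = 3×275 + 8×83 = 825 + 664 = 1489
ΣP(Q1 2011)Q(Q2 2011) = 2×275 + 8×83 = 550 + 664 = 1214
P = 1489 / 1214 × 100 = 122.6524
Fisher = √(L × P) = √(121.0983 × 122.6524) = 121.8729

121.87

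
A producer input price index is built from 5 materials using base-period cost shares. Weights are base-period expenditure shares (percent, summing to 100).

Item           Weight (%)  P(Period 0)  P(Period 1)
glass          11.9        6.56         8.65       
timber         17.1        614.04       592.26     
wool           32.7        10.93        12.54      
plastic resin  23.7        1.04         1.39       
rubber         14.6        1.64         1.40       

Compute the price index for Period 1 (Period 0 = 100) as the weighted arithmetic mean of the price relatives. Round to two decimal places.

113.84

glass: 11.9 × (8.65/6.56) = 11.9 × 1.318598 = 15.6913
timber: 17.1 × (592.26/614.04) = 17.1 × 0.964530 = 16.4935
wool: 32.7 × (12.54/10.93) = 32.7 × 1.147301 = 37.5167
plastic resin: 23.7 × (1.39/1.04) = 23.7 × 1.336538 = 31.6760
rubber: 14.6 × (1.40/1.64) = 14.6 × 0.853659 = 12.4634
Index = Σ wᵢ·(p₁ᵢ/p₀ᵢ) = 15.6913 + 16.4935 + 37.5167 + 31.6760 + 12.4634 = 113.8409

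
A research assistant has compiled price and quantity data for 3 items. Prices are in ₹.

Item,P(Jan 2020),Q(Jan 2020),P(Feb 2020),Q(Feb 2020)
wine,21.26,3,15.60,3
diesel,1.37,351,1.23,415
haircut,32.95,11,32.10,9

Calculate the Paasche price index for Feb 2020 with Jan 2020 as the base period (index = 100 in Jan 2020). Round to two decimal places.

91.09

Paasche price index uses current-period quantities as weights.
ΣP(Feb 2020)·Q(Feb 2020) = 15.60×3 + 1.23×415 + 32.10×9 = 46.8 + 510.45 + 288.9 = 846.15
ΣP(Jan 2020)·Q(Feb 2020) = 21.26×3 + 1.37×415 + 32.95×9 = 63.78 + 568.55 + 296.55 = 928.88
Index = 846.15 / 928.88 × 100 = 91.0936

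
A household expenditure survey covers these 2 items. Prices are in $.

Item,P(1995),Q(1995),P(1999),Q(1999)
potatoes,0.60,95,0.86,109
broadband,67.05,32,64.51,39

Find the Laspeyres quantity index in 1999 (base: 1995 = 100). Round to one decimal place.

Laspeyres quantity index uses base-period prices as weights.
ΣP(1995)·Q(1999) = 0.60×109 + 67.05×39 = 65.4 + 2614.95 = 2680.35
ΣP(1995)·Q(1995) = 0.60×95 + 67.05×32 = 57 + 2145.6 = 2202.6
Index = 2680.35 / 2202.6 × 100 = 121.6903

121.7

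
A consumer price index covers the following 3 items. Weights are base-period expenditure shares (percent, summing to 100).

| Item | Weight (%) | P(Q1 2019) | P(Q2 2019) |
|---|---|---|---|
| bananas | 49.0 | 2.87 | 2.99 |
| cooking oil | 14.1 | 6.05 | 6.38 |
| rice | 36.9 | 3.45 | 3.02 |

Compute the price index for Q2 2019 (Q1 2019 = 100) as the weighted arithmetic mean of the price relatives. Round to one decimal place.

bananas: 49.0 × (2.99/2.87) = 49.0 × 1.041812 = 51.0488
cooking oil: 14.1 × (6.38/6.05) = 14.1 × 1.054545 = 14.8691
rice: 36.9 × (3.02/3.45) = 36.9 × 0.875362 = 32.3009
Index = Σ wᵢ·(p₁ᵢ/p₀ᵢ) = 51.0488 + 14.8691 + 32.3009 = 98.2187

98.2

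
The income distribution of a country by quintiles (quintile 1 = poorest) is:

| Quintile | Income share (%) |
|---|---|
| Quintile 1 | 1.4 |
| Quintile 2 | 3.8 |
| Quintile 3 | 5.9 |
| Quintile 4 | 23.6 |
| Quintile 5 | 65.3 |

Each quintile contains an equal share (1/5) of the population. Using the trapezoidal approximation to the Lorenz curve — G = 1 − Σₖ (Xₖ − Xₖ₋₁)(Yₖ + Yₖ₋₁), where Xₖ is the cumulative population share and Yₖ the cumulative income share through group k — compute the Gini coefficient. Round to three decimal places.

0.590

Cumulative income shares Yₖ: 0.0140, 0.0520, 0.1110, 0.3470, 1.0000
Σ (Xₖ−Xₖ₋₁)(Yₖ+Yₖ₋₁) = (1/5)(0.0140+0.0000) + (1/5)(0.0520+0.0140) + (1/5)(0.1110+0.0520) + (1/5)(0.3470+0.1110) + (1/5)(1.0000+0.3470)
  = 0.0028 + 0.0132 + 0.0326 + 0.0916 + 0.2694 = 0.4096
G = 1 − 0.4096 = 0.5904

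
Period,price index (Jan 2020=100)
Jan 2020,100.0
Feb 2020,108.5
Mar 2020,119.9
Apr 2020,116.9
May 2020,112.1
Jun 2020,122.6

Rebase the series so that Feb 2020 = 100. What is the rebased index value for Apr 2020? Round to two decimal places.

Rebased(Apr 2020) = 116.9 / 108.5 × 100 = 107.7419

107.74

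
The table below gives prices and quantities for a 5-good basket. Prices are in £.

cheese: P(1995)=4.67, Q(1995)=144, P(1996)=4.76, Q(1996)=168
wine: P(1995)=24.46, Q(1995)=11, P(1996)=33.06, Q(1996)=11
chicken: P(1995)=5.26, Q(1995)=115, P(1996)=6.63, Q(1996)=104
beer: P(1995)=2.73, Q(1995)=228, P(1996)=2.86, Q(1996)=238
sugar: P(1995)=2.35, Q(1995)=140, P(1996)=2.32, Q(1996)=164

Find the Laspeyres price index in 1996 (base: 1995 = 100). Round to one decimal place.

Laspeyres price index uses base-period quantities as weights.
ΣP(1996)·Q(1995) = 4.76×144 + 33.06×11 + 6.63×115 + 2.86×228 + 2.32×140 = 685.44 + 363.66 + 762.45 + 652.08 + 324.8 = 2788.43
ΣP(1995)·Q(1995) = 4.67×144 + 24.46×11 + 5.26×115 + 2.73×228 + 2.35×140 = 672.48 + 269.06 + 604.9 + 622.44 + 329 = 2497.88
Index = 2788.43 / 2497.88 × 100 = 111.6319

111.6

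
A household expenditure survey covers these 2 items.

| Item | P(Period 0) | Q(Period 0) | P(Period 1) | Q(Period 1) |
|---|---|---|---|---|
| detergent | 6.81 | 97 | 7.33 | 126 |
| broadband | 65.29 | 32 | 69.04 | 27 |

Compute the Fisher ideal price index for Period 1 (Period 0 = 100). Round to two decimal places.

Laspeyres component (base-period weights):
ΣP(Period 1)Q(Period 0) = 7.33×97 + 69.04×32 = 711.01 + 2209.28 = 2920.29
ΣP(Period 0)Q(Period 0) = 6.81×97 + 65.29×32 = 660.57 + 2089.28 = 2749.85
L = 2920.29 / 2749.85 × 100 = 106.1982
Paasche component (current-period weights):
ΣP(Period 1)Q(Period 1) = 7.33×126 + 69.04×27 = 923.58 + 1864.08 = 2787.66
ΣP(Period 0)Q(Period 1) = 6.81×126 + 65.29×27 = 858.06 + 1762.83 = 2620.89
P = 2787.66 / 2620.89 × 100 = 106.3631
Fisher = √(L × P) = √(106.1982 × 106.3631) = 106.2806

106.28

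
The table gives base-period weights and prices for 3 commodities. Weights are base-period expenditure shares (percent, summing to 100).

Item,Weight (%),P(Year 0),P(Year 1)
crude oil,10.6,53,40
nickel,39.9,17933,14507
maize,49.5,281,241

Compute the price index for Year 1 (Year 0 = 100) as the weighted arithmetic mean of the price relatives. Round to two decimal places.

82.73

crude oil: 10.6 × (40/53) = 10.6 × 0.754717 = 8.0000
nickel: 39.9 × (14507/17933) = 39.9 × 0.808956 = 32.2773
maize: 49.5 × (241/281) = 49.5 × 0.857651 = 42.4537
Index = Σ wᵢ·(p₁ᵢ/p₀ᵢ) = 8.0000 + 32.2773 + 42.4537 = 82.7311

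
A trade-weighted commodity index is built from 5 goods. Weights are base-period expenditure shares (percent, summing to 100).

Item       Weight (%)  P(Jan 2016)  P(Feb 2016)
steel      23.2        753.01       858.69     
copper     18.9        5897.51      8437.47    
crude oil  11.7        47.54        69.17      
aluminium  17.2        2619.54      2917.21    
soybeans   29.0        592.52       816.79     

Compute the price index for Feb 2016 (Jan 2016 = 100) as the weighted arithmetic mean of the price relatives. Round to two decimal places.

129.65

steel: 23.2 × (858.69/753.01) = 23.2 × 1.140343 = 26.4560
copper: 18.9 × (8437.47/5897.51) = 18.9 × 1.430683 = 27.0399
crude oil: 11.7 × (69.17/47.54) = 11.7 × 1.454985 = 17.0233
aluminium: 17.2 × (2917.21/2619.54) = 17.2 × 1.113634 = 19.1545
soybeans: 29.0 × (816.79/592.52) = 29.0 × 1.378502 = 39.9766
Index = Σ wᵢ·(p₁ᵢ/p₀ᵢ) = 26.4560 + 27.0399 + 17.0233 + 19.1545 + 39.9766 = 129.6503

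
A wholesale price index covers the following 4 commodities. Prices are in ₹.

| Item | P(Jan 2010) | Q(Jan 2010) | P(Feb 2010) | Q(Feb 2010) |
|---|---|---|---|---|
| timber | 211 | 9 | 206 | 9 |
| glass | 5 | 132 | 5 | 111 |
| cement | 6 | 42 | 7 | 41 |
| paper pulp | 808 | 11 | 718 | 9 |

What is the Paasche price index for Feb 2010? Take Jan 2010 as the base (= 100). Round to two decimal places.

Paasche price index uses current-period quantities as weights.
ΣP(Feb 2010)·Q(Feb 2010) = 206×9 + 5×111 + 7×41 + 718×9 = 1854 + 555 + 287 + 6462 = 9158
ΣP(Jan 2010)·Q(Feb 2010) = 211×9 + 5×111 + 6×41 + 808×9 = 1899 + 555 + 246 + 7272 = 9972
Index = 9158 / 9972 × 100 = 91.8371

91.84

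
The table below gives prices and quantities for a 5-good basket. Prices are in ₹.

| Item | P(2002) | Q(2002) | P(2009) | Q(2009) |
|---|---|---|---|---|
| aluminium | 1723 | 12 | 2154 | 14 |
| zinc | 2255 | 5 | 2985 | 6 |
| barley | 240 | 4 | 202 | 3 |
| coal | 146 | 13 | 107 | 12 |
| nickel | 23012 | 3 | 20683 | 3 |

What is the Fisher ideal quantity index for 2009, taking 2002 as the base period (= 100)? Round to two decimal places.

Laspeyres component (base-period weights):
ΣP(2002)Q(2009) = 1723×14 + 2255×6 + 240×3 + 146×12 + 23012×3 = 24122 + 13530 + 720 + 1752 + 69036 = 109160
ΣP(2002)Q(2002) = 1723×12 + 2255×5 + 240×4 + 146×13 + 23012×3 = 20676 + 11275 + 960 + 1898 + 69036 = 103845
L = 109160 / 103845 × 100 = 105.1182
Paasche component (current-period weights):
ΣP(2009)Q(2009) = 2154×14 + 2985×6 + 202×3 + 107×12 + 20683×3 = 30156 + 17910 + 606 + 1284 + 62049 = 112005
ΣP(2009)Q(2002) = 2154×12 + 2985×5 + 202×4 + 107×13 + 20683×3 = 25848 + 14925 + 808 + 1391 + 62049 = 105021
P = 112005 / 105021 × 100 = 106.6501
Fisher = √(L × P) = √(105.1182 × 106.6501) = 105.8814

105.88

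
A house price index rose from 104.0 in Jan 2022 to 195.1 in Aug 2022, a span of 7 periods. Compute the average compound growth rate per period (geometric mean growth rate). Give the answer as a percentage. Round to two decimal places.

Growth factor = (195.1/104.0)^(1/7) = (1.875962)^(1/7) = 1.094037
Growth rate = 1.094037 − 1 = 0.094037 = 9.4037%

9.40%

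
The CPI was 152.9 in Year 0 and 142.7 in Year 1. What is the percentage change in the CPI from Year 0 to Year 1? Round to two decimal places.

-6.67%

Change = (142.7 − 152.9) / 152.9 × 100
       = -10.2 / 152.9 × 100 = -6.6710%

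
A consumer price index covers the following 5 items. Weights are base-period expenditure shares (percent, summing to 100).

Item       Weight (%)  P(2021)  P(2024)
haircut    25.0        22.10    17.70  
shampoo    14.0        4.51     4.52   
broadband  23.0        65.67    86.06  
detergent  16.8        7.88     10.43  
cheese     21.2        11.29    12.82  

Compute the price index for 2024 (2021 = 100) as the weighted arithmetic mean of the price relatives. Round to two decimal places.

haircut: 25.0 × (17.70/22.10) = 25.0 × 0.800905 = 20.0226
shampoo: 14.0 × (4.52/4.51) = 14.0 × 1.002217 = 14.0310
broadband: 23.0 × (86.06/65.67) = 23.0 × 1.310492 = 30.1413
detergent: 16.8 × (10.43/7.88) = 16.8 × 1.323604 = 22.2365
cheese: 21.2 × (12.82/11.29) = 21.2 × 1.135518 = 24.0730
Index = Σ wᵢ·(p₁ᵢ/p₀ᵢ) = 20.0226 + 14.0310 + 30.1413 + 22.2365 + 24.0730 = 110.5045

110.50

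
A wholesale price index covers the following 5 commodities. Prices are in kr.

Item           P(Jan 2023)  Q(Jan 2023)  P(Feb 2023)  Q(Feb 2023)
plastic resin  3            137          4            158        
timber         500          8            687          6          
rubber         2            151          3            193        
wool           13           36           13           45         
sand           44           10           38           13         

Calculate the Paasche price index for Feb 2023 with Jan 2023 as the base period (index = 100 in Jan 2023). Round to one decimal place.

127.8

Paasche price index uses current-period quantities as weights.
ΣP(Feb 2023)·Q(Feb 2023) = 4×158 + 687×6 + 3×193 + 13×45 + 38×13 = 632 + 4122 + 579 + 585 + 494 = 6412
ΣP(Jan 2023)·Q(Feb 2023) = 3×158 + 500×6 + 2×193 + 13×45 + 44×13 = 474 + 3000 + 386 + 585 + 572 = 5017
Index = 6412 / 5017 × 100 = 127.8055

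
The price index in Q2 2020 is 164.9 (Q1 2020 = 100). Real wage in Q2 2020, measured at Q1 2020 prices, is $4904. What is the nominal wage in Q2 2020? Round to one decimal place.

8086.7

Nominal = Real × (Index/100) = 4904 × (164.9/100)
        = 4904 × 1.649 = 8086.6960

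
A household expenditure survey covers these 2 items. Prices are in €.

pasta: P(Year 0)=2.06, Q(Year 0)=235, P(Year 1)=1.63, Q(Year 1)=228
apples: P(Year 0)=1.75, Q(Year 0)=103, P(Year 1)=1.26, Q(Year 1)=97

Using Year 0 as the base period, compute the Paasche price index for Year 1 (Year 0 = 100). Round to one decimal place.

Paasche price index uses current-period quantities as weights.
ΣP(Year 1)·Q(Year 1) = 1.63×228 + 1.26×97 = 371.64 + 122.22 = 493.86
ΣP(Year 0)·Q(Year 1) = 2.06×228 + 1.75×97 = 469.68 + 169.75 = 639.43
Index = 493.86 / 639.43 × 100 = 77.2344

77.2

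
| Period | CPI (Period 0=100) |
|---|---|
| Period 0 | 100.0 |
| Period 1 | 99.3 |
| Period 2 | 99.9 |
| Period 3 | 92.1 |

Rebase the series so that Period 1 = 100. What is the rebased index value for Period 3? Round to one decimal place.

92.7

Rebased(Period 3) = 92.1 / 99.3 × 100 = 92.7492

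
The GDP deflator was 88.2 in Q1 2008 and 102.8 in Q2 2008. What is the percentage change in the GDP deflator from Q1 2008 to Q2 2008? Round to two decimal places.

Change = (102.8 − 88.2) / 88.2 × 100
       = 14.6 / 88.2 × 100 = 16.5533%

16.55%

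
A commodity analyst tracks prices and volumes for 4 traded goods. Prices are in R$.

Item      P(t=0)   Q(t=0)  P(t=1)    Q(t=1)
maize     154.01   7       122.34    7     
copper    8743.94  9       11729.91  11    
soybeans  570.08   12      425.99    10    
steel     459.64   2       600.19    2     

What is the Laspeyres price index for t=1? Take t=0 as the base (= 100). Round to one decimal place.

128.8

Laspeyres price index uses base-period quantities as weights.
ΣP(t=1)·Q(t=0) = 122.34×7 + 11729.91×9 + 425.99×12 + 600.19×2 = 856.38 + 105569.19 + 5111.88 + 1200.38 = 112737.83
ΣP(t=0)·Q(t=0) = 154.01×7 + 8743.94×9 + 570.08×12 + 459.64×2 = 1078.07 + 78695.46 + 6840.96 + 919.28 = 87533.77
Index = 112737.83 / 87533.77 × 100 = 128.7935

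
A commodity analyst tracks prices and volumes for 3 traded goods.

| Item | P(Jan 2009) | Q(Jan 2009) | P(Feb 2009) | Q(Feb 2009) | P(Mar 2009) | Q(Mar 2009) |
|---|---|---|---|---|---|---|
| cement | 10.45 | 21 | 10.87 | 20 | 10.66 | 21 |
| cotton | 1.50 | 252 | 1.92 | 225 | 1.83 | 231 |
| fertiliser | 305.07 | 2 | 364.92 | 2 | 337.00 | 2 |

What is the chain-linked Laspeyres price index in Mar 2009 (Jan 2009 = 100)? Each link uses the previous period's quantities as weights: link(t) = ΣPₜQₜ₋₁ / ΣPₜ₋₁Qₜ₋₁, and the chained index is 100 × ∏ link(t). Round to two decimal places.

Link Jan 2009→Feb 2009:
ΣP(Feb 2009)Q(Jan 2009) = 10.87×21 + 1.92×252 + 364.92×2 = 228.27 + 483.84 + 729.84 = 1441.95
ΣP(Jan 2009)Q(Jan 2009) = 10.45×21 + 1.50×252 + 305.07×2 = 219.45 + 378 + 610.14 = 1207.59
link = 1441.95/1207.59 = 1.194072
Link Feb 2009→Mar 2009:
ΣP(Mar 2009)Q(Feb 2009) = 10.66×20 + 1.83×225 + 337.00×2 = 213.2 + 411.75 + 674 = 1298.95
ΣP(Feb 2009)Q(Feb 2009) = 10.87×20 + 1.92×225 + 364.92×2 = 217.4 + 432 + 729.84 = 1379.24
link = 1298.95/1379.24 = 0.941787
Chained index = 100 × 1.194072 × 0.941787 = 112.4562

112.46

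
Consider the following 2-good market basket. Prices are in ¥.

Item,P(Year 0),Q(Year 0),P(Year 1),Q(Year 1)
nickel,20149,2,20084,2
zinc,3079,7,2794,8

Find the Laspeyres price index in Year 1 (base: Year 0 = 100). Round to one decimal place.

96.6

Laspeyres price index uses base-period quantities as weights.
ΣP(Year 1)·Q(Year 0) = 20084×2 + 2794×7 = 40168 + 19558 = 59726
ΣP(Year 0)·Q(Year 0) = 20149×2 + 3079×7 = 40298 + 21553 = 61851
Index = 59726 / 61851 × 100 = 96.5643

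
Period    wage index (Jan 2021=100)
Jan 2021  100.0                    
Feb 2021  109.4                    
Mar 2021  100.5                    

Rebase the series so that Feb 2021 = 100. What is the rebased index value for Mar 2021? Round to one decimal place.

Rebased(Mar 2021) = 100.5 / 109.4 × 100 = 91.8647

91.9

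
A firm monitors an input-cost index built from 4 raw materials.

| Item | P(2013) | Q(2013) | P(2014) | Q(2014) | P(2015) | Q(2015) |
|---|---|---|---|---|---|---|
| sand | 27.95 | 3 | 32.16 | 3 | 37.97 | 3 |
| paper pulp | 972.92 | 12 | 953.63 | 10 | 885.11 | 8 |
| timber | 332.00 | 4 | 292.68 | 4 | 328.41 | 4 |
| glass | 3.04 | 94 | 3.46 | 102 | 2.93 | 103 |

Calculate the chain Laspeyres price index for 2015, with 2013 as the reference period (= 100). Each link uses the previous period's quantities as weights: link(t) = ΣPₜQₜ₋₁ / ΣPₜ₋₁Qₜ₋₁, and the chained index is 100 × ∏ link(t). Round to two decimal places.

Link 2013→2014:
ΣP(2014)Q(2013) = 32.16×3 + 953.63×12 + 292.68×4 + 3.46×94 = 96.48 + 11443.56 + 1170.72 + 325.24 = 13036
ΣP(2013)Q(2013) = 27.95×3 + 972.92×12 + 332.00×4 + 3.04×94 = 83.85 + 11675.04 + 1328 + 285.76 = 13372.65
link = 13036/13372.65 = 0.974825
Link 2014→2015:
ΣP(2015)Q(2014) = 37.97×3 + 885.11×10 + 328.41×4 + 2.93×102 = 113.91 + 8851.1 + 1313.64 + 298.86 = 10577.51
ΣP(2014)Q(2014) = 32.16×3 + 953.63×10 + 292.68×4 + 3.46×102 = 96.48 + 9536.3 + 1170.72 + 352.92 = 11156.42
link = 10577.51/11156.42 = 0.948110
Chained index = 100 × 0.974825 × 0.948110 = 92.4241

92.42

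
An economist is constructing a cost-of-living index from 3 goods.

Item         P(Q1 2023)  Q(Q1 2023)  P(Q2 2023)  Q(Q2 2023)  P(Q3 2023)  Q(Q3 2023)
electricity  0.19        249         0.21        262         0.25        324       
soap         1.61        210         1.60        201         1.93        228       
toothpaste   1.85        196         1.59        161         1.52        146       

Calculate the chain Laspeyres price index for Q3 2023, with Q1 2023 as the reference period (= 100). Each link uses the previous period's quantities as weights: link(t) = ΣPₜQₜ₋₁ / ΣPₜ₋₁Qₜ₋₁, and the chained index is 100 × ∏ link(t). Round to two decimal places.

103.27

Link Q1 2023→Q2 2023:
ΣP(Q2 2023)Q(Q1 2023) = 0.21×249 + 1.60×210 + 1.59×196 = 52.29 + 336 + 311.64 = 699.93
ΣP(Q1 2023)Q(Q1 2023) = 0.19×249 + 1.61×210 + 1.85×196 = 47.31 + 338.1 + 362.6 = 748.01
link = 699.93/748.01 = 0.935723
Link Q2 2023→Q3 2023:
ΣP(Q3 2023)Q(Q2 2023) = 0.25×262 + 1.93×201 + 1.52×161 = 65.5 + 387.93 + 244.72 = 698.15
ΣP(Q2 2023)Q(Q2 2023) = 0.21×262 + 1.60×201 + 1.59×161 = 55.02 + 321.6 + 255.99 = 632.61
link = 698.15/632.61 = 1.103603
Chained index = 100 × 0.935723 × 1.103603 = 103.2666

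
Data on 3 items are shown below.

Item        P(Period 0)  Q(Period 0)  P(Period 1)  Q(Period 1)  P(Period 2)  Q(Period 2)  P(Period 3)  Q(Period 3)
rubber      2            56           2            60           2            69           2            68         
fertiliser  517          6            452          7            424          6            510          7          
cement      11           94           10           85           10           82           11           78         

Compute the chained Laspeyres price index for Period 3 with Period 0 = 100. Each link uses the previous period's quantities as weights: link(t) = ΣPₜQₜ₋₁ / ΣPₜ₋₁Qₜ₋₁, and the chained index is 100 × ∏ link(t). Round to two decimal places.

98.82

Link Period 0→Period 1:
ΣP(Period 1)Q(Period 0) = 2×56 + 452×6 + 10×94 = 112 + 2712 + 940 = 3764
ΣP(Period 0)Q(Period 0) = 2×56 + 517×6 + 11×94 = 112 + 3102 + 1034 = 4248
link = 3764/4248 = 0.886064
Link Period 1→Period 2:
ΣP(Period 2)Q(Period 1) = 2×60 + 424×7 + 10×85 = 120 + 2968 + 850 = 3938
ΣP(Period 1)Q(Period 1) = 2×60 + 452×7 + 10×85 = 120 + 3164 + 850 = 4134
link = 3938/4134 = 0.952588
Link Period 2→Period 3:
ΣP(Period 3)Q(Period 2) = 2×69 + 510×6 + 11×82 = 138 + 3060 + 902 = 4100
ΣP(Period 2)Q(Period 2) = 2×69 + 424×6 + 10×82 = 138 + 2544 + 820 = 3502
link = 4100/3502 = 1.170760
Chained index = 100 × 0.886064 × 0.952588 × 1.170760 = 98.8185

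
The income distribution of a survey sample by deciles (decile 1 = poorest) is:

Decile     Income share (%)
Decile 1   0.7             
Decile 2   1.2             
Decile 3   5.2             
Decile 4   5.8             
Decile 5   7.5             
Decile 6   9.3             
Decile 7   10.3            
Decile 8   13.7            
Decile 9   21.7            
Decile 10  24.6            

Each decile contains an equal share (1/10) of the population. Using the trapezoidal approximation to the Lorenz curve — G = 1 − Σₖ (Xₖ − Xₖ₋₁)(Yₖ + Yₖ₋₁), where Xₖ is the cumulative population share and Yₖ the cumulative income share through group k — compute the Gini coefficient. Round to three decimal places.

Cumulative income shares Yₖ: 0.0070, 0.0190, 0.0710, 0.1290, 0.2040, 0.2970, 0.4000, 0.5370, 0.7540, 1.0000
Σ (Xₖ−Xₖ₋₁)(Yₖ+Yₖ₋₁) = (1/10)(0.0070+0.0000) + (1/10)(0.0190+0.0070) + (1/10)(0.0710+0.0190) + (1/10)(0.1290+0.0710) + (1/10)(0.2040+0.1290) + (1/10)(0.2970+0.2040) + (1/10)(0.4000+0.2970) + (1/10)(0.5370+0.4000) + (1/10)(0.7540+0.5370) + (1/10)(1.0000+0.7540)
  = 0.0007 + 0.0026 + 0.0090 + 0.0200 + 0.0333 + 0.0501 + 0.0697 + 0.0937 + 0.1291 + 0.1754 = 0.5836
G = 1 − 0.5836 = 0.4164

0.416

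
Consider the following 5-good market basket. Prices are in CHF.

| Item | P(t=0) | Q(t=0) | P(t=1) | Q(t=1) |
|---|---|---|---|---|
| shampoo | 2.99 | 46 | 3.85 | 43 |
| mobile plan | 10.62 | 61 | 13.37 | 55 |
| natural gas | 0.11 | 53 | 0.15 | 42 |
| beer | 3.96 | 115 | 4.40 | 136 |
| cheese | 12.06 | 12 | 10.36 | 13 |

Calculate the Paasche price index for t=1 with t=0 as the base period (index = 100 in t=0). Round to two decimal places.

Paasche price index uses current-period quantities as weights.
ΣP(t=1)·Q(t=1) = 3.85×43 + 13.37×55 + 0.15×42 + 4.40×136 + 10.36×13 = 165.55 + 735.35 + 6.3 + 598.4 + 134.68 = 1640.28
ΣP(t=0)·Q(t=1) = 2.99×43 + 10.62×55 + 0.11×42 + 3.96×136 + 12.06×13 = 128.57 + 584.1 + 4.62 + 538.56 + 156.78 = 1412.63
Index = 1640.28 / 1412.63 × 100 = 116.1153

116.12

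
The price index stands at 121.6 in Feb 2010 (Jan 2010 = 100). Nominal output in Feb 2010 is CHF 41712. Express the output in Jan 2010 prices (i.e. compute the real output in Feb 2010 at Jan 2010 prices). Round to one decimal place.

34302.6

Real = Nominal ÷ (Index/100) = 41712 ÷ (121.6/100)
     = 41712 ÷ 1.216 = 34302.6316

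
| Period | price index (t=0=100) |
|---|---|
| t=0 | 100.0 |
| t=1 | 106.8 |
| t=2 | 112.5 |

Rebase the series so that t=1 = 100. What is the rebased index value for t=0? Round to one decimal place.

93.6

Rebased(t=0) = 100.0 / 106.8 × 100 = 93.6330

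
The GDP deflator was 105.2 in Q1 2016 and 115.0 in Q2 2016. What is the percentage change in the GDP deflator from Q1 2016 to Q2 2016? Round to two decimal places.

Change = (115.0 − 105.2) / 105.2 × 100
       = 9.8 / 105.2 × 100 = 9.3156%

9.32%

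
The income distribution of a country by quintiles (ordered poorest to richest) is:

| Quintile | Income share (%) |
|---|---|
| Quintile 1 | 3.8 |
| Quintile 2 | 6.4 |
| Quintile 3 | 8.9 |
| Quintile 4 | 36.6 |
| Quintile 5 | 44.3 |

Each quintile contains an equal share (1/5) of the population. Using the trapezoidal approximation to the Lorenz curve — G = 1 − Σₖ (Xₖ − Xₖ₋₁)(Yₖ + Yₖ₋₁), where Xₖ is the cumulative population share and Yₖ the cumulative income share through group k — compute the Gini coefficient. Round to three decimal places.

Cumulative income shares Yₖ: 0.0380, 0.1020, 0.1910, 0.5570, 1.0000
Σ (Xₖ−Xₖ₋₁)(Yₖ+Yₖ₋₁) = (1/5)(0.0380+0.0000) + (1/5)(0.1020+0.0380) + (1/5)(0.1910+0.1020) + (1/5)(0.5570+0.1910) + (1/5)(1.0000+0.5570)
  = 0.0076 + 0.0280 + 0.0586 + 0.1496 + 0.3114 = 0.5552
G = 1 − 0.5552 = 0.4448

0.445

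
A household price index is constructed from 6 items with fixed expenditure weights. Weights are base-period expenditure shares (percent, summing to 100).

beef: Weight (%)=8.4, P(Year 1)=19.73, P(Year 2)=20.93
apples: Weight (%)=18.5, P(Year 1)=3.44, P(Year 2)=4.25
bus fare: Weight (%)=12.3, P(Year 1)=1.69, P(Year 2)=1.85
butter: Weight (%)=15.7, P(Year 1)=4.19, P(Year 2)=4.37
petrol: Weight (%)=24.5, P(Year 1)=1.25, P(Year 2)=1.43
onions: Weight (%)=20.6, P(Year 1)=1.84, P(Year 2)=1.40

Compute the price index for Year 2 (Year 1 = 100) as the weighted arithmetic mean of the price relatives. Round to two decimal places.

beef: 8.4 × (20.93/19.73) = 8.4 × 1.060821 = 8.9109
apples: 18.5 × (4.25/3.44) = 18.5 × 1.235465 = 22.8561
bus fare: 12.3 × (1.85/1.69) = 12.3 × 1.094675 = 13.4645
butter: 15.7 × (4.37/4.19) = 15.7 × 1.042959 = 16.3745
petrol: 24.5 × (1.43/1.25) = 24.5 × 1.144000 = 28.0280
onions: 20.6 × (1.40/1.84) = 20.6 × 0.760870 = 15.6739
Index = Σ wᵢ·(p₁ᵢ/p₀ᵢ) = 8.9109 + 22.8561 + 13.4645 + 16.3745 + 28.0280 + 15.6739 = 105.3079

105.31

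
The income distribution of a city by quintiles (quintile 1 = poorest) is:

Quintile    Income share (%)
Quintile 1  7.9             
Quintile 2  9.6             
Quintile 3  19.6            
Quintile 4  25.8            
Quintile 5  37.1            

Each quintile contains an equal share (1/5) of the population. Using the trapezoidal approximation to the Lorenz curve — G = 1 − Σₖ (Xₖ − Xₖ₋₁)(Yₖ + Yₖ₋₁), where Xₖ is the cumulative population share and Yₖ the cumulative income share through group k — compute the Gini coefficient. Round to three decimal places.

0.298

Cumulative income shares Yₖ: 0.0790, 0.1750, 0.3710, 0.6290, 1.0000
Σ (Xₖ−Xₖ₋₁)(Yₖ+Yₖ₋₁) = (1/5)(0.0790+0.0000) + (1/5)(0.1750+0.0790) + (1/5)(0.3710+0.1750) + (1/5)(0.6290+0.3710) + (1/5)(1.0000+0.6290)
  = 0.0158 + 0.0508 + 0.1092 + 0.2000 + 0.3258 = 0.7016
G = 1 − 0.7016 = 0.2984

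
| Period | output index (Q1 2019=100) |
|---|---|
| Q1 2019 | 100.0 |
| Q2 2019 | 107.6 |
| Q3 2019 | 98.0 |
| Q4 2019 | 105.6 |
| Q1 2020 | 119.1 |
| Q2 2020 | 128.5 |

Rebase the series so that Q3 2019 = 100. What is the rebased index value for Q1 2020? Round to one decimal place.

121.5

Rebased(Q1 2020) = 119.1 / 98.0 × 100 = 121.5306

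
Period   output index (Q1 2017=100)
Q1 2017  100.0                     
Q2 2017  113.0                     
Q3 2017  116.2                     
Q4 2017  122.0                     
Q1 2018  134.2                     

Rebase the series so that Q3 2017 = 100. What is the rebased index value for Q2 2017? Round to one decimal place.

Rebased(Q2 2017) = 113.0 / 116.2 × 100 = 97.2461

97.2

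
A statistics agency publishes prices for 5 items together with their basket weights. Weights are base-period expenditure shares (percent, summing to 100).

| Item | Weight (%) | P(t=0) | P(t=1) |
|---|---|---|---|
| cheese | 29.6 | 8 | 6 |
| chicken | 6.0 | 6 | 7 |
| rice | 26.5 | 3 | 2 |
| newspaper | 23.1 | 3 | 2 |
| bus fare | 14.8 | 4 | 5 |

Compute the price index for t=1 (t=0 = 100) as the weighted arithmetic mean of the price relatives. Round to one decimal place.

cheese: 29.6 × (6/8) = 29.6 × 0.750000 = 22.2000
chicken: 6.0 × (7/6) = 6.0 × 1.166667 = 7.0000
rice: 26.5 × (2/3) = 26.5 × 0.666667 = 17.6667
newspaper: 23.1 × (2/3) = 23.1 × 0.666667 = 15.4000
bus fare: 14.8 × (5/4) = 14.8 × 1.250000 = 18.5000
Index = Σ wᵢ·(p₁ᵢ/p₀ᵢ) = 22.2000 + 7.0000 + 17.6667 + 15.4000 + 18.5000 = 80.7667

80.8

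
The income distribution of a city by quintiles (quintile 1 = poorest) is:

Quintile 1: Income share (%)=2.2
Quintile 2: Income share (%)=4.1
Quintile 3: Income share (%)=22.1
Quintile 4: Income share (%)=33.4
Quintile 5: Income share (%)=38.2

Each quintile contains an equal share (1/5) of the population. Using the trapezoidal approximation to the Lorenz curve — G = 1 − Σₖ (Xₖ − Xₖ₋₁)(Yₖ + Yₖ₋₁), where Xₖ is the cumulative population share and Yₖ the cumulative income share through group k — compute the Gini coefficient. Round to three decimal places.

0.405

Cumulative income shares Yₖ: 0.0220, 0.0630, 0.2840, 0.6180, 1.0000
Σ (Xₖ−Xₖ₋₁)(Yₖ+Yₖ₋₁) = (1/5)(0.0220+0.0000) + (1/5)(0.0630+0.0220) + (1/5)(0.2840+0.0630) + (1/5)(0.6180+0.2840) + (1/5)(1.0000+0.6180)
  = 0.0044 + 0.0170 + 0.0694 + 0.1804 + 0.3236 = 0.5948
G = 1 − 0.5948 = 0.4052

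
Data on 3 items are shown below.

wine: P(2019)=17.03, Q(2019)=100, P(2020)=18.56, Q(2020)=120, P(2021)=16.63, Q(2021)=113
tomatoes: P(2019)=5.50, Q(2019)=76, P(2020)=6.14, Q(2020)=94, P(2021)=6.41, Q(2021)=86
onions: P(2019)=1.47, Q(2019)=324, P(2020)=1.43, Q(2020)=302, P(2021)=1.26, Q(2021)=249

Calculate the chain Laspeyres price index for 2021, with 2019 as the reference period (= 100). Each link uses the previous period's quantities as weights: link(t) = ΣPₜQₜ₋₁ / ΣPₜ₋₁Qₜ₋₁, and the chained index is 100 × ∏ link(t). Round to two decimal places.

98.73

Link 2019→2020:
ΣP(2020)Q(2019) = 18.56×100 + 6.14×76 + 1.43×324 = 1856 + 466.64 + 463.32 = 2785.96
ΣP(2019)Q(2019) = 17.03×100 + 5.50×76 + 1.47×324 = 1703 + 418 + 476.28 = 2597.28
link = 2785.96/2597.28 = 1.072645
Link 2020→2021:
ΣP(2021)Q(2020) = 16.63×120 + 6.41×94 + 1.26×302 = 1995.6 + 602.54 + 380.52 = 2978.66
ΣP(2020)Q(2020) = 18.56×120 + 6.14×94 + 1.43×302 = 2227.2 + 577.16 + 431.86 = 3236.22
link = 2978.66/3236.22 = 0.920413
Chained index = 100 × 1.072645 × 0.920413 = 98.7277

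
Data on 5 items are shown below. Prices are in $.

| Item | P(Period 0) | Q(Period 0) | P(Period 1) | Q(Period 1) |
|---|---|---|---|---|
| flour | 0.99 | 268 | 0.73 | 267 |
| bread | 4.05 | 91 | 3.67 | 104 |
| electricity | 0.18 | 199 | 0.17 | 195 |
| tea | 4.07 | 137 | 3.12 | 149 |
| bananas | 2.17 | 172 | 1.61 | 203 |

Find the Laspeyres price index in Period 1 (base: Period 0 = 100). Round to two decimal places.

Laspeyres price index uses base-period quantities as weights.
ΣP(Period 1)·Q(Period 0) = 0.73×268 + 3.67×91 + 0.17×199 + 3.12×137 + 1.61×172 = 195.64 + 333.97 + 33.83 + 427.44 + 276.92 = 1267.8
ΣP(Period 0)·Q(Period 0) = 0.99×268 + 4.05×91 + 0.18×199 + 4.07×137 + 2.17×172 = 265.32 + 368.55 + 35.82 + 557.59 + 373.24 = 1600.52
Index = 1267.8 / 1600.52 × 100 = 79.2118

79.21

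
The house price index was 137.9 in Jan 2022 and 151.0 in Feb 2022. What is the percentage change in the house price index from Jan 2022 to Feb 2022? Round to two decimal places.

Change = (151.0 − 137.9) / 137.9 × 100
       = 13.1 / 137.9 × 100 = 9.4996%

9.50%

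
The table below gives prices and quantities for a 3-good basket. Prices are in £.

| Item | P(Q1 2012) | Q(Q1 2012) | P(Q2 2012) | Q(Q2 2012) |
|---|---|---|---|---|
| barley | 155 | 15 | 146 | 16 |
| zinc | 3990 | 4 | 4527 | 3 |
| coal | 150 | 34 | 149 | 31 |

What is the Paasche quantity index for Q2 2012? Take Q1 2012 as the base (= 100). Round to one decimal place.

Paasche quantity index uses current-period prices as weights.
ΣP(Q2 2012)·Q(Q2 2012) = 146×16 + 4527×3 + 149×31 = 2336 + 13581 + 4619 = 20536
ΣP(Q2 2012)·Q(Q1 2012) = 146×15 + 4527×4 + 149×34 = 2190 + 18108 + 5066 = 25364
Index = 20536 / 25364 × 100 = 80.9651

81.0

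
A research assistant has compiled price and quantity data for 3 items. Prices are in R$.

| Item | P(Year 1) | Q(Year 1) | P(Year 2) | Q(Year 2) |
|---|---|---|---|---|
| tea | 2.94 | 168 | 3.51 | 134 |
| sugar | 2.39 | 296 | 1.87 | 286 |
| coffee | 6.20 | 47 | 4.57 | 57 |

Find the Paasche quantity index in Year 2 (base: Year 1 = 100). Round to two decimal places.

93.20

Paasche quantity index uses current-period prices as weights.
ΣP(Year 2)·Q(Year 2) = 3.51×134 + 1.87×286 + 4.57×57 = 470.34 + 534.82 + 260.49 = 1265.65
ΣP(Year 2)·Q(Year 1) = 3.51×168 + 1.87×296 + 4.57×47 = 589.68 + 553.52 + 214.79 = 1357.99
Index = 1265.65 / 1357.99 × 100 = 93.2002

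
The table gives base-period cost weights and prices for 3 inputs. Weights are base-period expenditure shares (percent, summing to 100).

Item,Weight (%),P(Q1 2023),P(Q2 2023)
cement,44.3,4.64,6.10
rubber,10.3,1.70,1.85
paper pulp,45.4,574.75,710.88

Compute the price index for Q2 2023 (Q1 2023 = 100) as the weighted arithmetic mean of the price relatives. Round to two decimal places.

cement: 44.3 × (6.10/4.64) = 44.3 × 1.314655 = 58.2392
rubber: 10.3 × (1.85/1.70) = 10.3 × 1.088235 = 11.2088
paper pulp: 45.4 × (710.88/574.75) = 45.4 × 1.236851 = 56.1530
Index = Σ wᵢ·(p₁ᵢ/p₀ᵢ) = 58.2392 + 11.2088 + 56.1530 = 125.6011

125.60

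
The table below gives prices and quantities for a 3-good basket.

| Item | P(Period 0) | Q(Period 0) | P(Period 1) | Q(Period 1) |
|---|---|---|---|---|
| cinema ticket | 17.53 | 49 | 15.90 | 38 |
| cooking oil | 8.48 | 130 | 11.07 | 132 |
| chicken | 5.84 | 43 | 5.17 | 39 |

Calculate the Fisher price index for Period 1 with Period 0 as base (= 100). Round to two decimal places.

Laspeyres component (base-period weights):
ΣP(Period 1)Q(Period 0) = 15.90×49 + 11.07×130 + 5.17×43 = 779.1 + 1439.1 + 222.31 = 2440.51
ΣP(Period 0)Q(Period 0) = 17.53×49 + 8.48×130 + 5.84×43 = 858.97 + 1102.4 + 251.12 = 2212.49
L = 2440.51 / 2212.49 × 100 = 110.3060
Paasche component (current-period weights):
ΣP(Period 1)Q(Period 1) = 15.90×38 + 11.07×132 + 5.17×39 = 604.2 + 1461.24 + 201.63 = 2267.07
ΣP(Period 0)Q(Period 1) = 17.53×38 + 8.48×132 + 5.84×39 = 666.14 + 1119.36 + 227.76 = 2013.26
P = 2267.07 / 2013.26 × 100 = 112.6069
Fisher = √(L × P) = √(110.3060 × 112.6069) = 111.4505

111.45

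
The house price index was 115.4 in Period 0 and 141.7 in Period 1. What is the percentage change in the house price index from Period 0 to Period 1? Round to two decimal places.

Change = (141.7 − 115.4) / 115.4 × 100
       = 26.3 / 115.4 × 100 = 22.7903%

22.79%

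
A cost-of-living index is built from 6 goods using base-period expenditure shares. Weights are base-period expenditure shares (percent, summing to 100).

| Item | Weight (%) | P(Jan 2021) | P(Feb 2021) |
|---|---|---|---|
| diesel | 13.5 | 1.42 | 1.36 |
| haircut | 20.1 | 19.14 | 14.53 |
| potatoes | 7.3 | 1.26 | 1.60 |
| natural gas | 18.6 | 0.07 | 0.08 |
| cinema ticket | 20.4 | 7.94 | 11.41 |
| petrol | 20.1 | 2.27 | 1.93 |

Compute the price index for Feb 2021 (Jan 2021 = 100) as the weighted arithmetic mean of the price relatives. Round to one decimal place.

105.1

diesel: 13.5 × (1.36/1.42) = 13.5 × 0.957746 = 12.9296
haircut: 20.1 × (14.53/19.14) = 20.1 × 0.759143 = 15.2588
potatoes: 7.3 × (1.60/1.26) = 7.3 × 1.269841 = 9.2698
natural gas: 18.6 × (0.08/0.07) = 18.6 × 1.142857 = 21.2571
cinema ticket: 20.4 × (11.41/7.94) = 20.4 × 1.437028 = 29.3154
petrol: 20.1 × (1.93/2.27) = 20.1 × 0.850220 = 17.0894
Index = Σ wᵢ·(p₁ᵢ/p₀ᵢ) = 12.9296 + 15.2588 + 9.2698 + 21.2571 + 29.3154 + 17.0894 = 105.1201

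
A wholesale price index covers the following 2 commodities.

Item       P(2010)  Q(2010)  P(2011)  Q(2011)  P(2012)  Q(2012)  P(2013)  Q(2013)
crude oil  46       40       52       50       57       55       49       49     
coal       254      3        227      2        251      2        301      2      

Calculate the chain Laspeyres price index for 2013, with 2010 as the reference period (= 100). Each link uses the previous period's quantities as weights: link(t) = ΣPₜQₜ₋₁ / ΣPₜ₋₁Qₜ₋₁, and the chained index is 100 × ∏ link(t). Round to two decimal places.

105.58

Link 2010→2011:
ΣP(2011)Q(2010) = 52×40 + 227×3 = 2080 + 681 = 2761
ΣP(2010)Q(2010) = 46×40 + 254×3 = 1840 + 762 = 2602
link = 2761/2602 = 1.061107
Link 2011→2012:
ΣP(2012)Q(2011) = 57×50 + 251×2 = 2850 + 502 = 3352
ΣP(2011)Q(2011) = 52×50 + 227×2 = 2600 + 454 = 3054
link = 3352/3054 = 1.097577
Link 2012→2013:
ΣP(2013)Q(2012) = 49×55 + 301×2 = 2695 + 602 = 3297
ΣP(2012)Q(2012) = 57×55 + 251×2 = 3135 + 502 = 3637
link = 3297/3637 = 0.906516
Chained index = 100 × 1.061107 × 1.097577 × 0.906516 = 105.5771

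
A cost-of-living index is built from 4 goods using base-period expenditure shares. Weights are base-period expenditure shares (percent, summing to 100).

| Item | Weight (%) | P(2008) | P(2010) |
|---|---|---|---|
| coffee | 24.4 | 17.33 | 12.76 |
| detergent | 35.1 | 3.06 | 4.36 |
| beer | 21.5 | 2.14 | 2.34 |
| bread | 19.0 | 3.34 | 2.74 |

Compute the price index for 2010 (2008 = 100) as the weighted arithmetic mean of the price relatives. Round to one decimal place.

coffee: 24.4 × (12.76/17.33) = 24.4 × 0.736295 = 17.9656
detergent: 35.1 × (4.36/3.06) = 35.1 × 1.424837 = 50.0118
beer: 21.5 × (2.34/2.14) = 21.5 × 1.093458 = 23.5093
bread: 19.0 × (2.74/3.34) = 19.0 × 0.820359 = 15.5868
Index = Σ wᵢ·(p₁ᵢ/p₀ᵢ) = 17.9656 + 50.0118 + 23.5093 + 15.5868 = 107.0735

107.1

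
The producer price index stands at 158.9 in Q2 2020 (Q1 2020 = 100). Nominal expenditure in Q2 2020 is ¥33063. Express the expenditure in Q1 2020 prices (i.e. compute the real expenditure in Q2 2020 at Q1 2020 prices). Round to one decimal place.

Real = Nominal ÷ (Index/100) = 33063 ÷ (158.9/100)
     = 33063 ÷ 1.589 = 20807.4261

20807.4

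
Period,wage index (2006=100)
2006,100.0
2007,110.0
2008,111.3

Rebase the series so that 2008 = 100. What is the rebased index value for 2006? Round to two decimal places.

Rebased(2006) = 100.0 / 111.3 × 100 = 89.8473

89.85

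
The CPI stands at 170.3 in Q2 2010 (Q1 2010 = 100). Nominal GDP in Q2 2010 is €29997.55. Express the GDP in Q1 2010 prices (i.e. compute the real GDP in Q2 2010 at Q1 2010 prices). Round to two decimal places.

17614.53

Real = Nominal ÷ (Index/100) = 29997.55 ÷ (170.3/100)
     = 29997.55 ÷ 1.703 = 17614.5332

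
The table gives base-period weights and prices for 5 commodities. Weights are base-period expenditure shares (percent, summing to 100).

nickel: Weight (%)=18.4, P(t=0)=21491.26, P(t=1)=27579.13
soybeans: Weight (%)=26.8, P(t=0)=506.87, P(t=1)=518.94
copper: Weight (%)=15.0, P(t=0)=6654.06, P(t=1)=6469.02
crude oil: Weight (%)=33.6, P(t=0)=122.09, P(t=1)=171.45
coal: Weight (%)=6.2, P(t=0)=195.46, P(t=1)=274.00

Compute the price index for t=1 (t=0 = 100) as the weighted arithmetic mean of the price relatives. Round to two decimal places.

121.51

nickel: 18.4 × (27579.13/21491.26) = 18.4 × 1.283272 = 23.6122
soybeans: 26.8 × (518.94/506.87) = 26.8 × 1.023813 = 27.4382
copper: 15.0 × (6469.02/6654.06) = 15.0 × 0.972191 = 14.5829
crude oil: 33.6 × (171.45/122.09) = 33.6 × 1.404292 = 47.1842
coal: 6.2 × (274.00/195.46) = 6.2 × 1.401821 = 8.6913
Index = Σ wᵢ·(p₁ᵢ/p₀ᵢ) = 23.6122 + 27.4382 + 14.5829 + 47.1842 + 8.6913 = 121.5088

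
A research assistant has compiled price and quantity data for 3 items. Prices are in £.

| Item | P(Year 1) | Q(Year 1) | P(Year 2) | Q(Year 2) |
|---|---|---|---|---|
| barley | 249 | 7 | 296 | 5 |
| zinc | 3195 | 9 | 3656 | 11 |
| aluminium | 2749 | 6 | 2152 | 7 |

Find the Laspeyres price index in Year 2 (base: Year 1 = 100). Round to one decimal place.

101.9

Laspeyres price index uses base-period quantities as weights.
ΣP(Year 2)·Q(Year 1) = 296×7 + 3656×9 + 2152×6 = 2072 + 32904 + 12912 = 47888
ΣP(Year 1)·Q(Year 1) = 249×7 + 3195×9 + 2749×6 = 1743 + 28755 + 16494 = 46992
Index = 47888 / 46992 × 100 = 101.9067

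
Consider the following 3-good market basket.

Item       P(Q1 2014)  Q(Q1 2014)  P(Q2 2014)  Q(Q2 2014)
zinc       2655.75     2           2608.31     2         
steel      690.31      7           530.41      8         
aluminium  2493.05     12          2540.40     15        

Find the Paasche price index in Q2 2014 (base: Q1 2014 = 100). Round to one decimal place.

Paasche price index uses current-period quantities as weights.
ΣP(Q2 2014)·Q(Q2 2014) = 2608.31×2 + 530.41×8 + 2540.40×15 = 5216.62 + 4243.28 + 38106 = 47565.9
ΣP(Q1 2014)·Q(Q2 2014) = 2655.75×2 + 690.31×8 + 2493.05×15 = 5311.5 + 5522.48 + 37395.75 = 48229.73
Index = 47565.9 / 48229.73 × 100 = 98.6236

98.6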